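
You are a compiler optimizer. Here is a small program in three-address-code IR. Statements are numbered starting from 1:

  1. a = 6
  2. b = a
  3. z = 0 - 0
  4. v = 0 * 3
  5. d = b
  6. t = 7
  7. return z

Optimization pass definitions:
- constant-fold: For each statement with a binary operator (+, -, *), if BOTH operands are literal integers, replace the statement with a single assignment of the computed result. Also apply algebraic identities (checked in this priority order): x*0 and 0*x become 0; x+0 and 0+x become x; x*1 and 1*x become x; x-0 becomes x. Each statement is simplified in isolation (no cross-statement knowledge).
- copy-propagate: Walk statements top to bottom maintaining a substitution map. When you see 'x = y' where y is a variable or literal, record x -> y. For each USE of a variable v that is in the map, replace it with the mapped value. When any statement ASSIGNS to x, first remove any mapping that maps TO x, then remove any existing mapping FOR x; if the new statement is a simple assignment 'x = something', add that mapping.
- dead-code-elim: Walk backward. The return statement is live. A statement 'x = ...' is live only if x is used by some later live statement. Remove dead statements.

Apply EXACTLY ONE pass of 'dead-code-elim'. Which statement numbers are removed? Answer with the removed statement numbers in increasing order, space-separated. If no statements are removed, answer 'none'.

Answer: 1 2 4 5 6

Derivation:
Backward liveness scan:
Stmt 1 'a = 6': DEAD (a not in live set [])
Stmt 2 'b = a': DEAD (b not in live set [])
Stmt 3 'z = 0 - 0': KEEP (z is live); live-in = []
Stmt 4 'v = 0 * 3': DEAD (v not in live set ['z'])
Stmt 5 'd = b': DEAD (d not in live set ['z'])
Stmt 6 't = 7': DEAD (t not in live set ['z'])
Stmt 7 'return z': KEEP (return); live-in = ['z']
Removed statement numbers: [1, 2, 4, 5, 6]
Surviving IR:
  z = 0 - 0
  return z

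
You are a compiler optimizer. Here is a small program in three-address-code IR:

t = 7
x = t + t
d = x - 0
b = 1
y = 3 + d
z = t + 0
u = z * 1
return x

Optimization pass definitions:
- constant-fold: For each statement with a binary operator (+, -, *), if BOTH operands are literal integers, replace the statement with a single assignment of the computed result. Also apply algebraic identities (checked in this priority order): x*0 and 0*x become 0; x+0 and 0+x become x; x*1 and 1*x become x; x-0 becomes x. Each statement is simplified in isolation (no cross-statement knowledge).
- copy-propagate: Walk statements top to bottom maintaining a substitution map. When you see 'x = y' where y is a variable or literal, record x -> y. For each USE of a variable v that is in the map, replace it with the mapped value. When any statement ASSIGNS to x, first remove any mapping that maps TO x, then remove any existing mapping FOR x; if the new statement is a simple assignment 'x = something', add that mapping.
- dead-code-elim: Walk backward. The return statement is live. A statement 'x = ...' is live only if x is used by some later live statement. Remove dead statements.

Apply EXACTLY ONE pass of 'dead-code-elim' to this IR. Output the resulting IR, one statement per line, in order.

Applying dead-code-elim statement-by-statement:
  [8] return x  -> KEEP (return); live=['x']
  [7] u = z * 1  -> DEAD (u not live)
  [6] z = t + 0  -> DEAD (z not live)
  [5] y = 3 + d  -> DEAD (y not live)
  [4] b = 1  -> DEAD (b not live)
  [3] d = x - 0  -> DEAD (d not live)
  [2] x = t + t  -> KEEP; live=['t']
  [1] t = 7  -> KEEP; live=[]
Result (3 stmts):
  t = 7
  x = t + t
  return x

Answer: t = 7
x = t + t
return x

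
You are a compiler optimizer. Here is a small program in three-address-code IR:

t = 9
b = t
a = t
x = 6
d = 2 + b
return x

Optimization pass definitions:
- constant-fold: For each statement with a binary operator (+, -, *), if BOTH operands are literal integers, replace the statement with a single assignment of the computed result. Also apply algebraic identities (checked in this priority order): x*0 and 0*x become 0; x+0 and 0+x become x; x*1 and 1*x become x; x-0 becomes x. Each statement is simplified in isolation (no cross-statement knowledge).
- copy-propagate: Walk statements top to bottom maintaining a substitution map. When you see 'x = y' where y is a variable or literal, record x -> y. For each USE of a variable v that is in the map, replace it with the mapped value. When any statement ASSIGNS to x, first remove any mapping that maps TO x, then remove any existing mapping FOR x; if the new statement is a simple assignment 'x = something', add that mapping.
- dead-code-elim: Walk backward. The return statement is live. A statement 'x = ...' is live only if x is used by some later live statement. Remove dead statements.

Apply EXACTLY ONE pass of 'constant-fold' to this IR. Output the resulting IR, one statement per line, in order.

Applying constant-fold statement-by-statement:
  [1] t = 9  (unchanged)
  [2] b = t  (unchanged)
  [3] a = t  (unchanged)
  [4] x = 6  (unchanged)
  [5] d = 2 + b  (unchanged)
  [6] return x  (unchanged)
Result (6 stmts):
  t = 9
  b = t
  a = t
  x = 6
  d = 2 + b
  return x

Answer: t = 9
b = t
a = t
x = 6
d = 2 + b
return x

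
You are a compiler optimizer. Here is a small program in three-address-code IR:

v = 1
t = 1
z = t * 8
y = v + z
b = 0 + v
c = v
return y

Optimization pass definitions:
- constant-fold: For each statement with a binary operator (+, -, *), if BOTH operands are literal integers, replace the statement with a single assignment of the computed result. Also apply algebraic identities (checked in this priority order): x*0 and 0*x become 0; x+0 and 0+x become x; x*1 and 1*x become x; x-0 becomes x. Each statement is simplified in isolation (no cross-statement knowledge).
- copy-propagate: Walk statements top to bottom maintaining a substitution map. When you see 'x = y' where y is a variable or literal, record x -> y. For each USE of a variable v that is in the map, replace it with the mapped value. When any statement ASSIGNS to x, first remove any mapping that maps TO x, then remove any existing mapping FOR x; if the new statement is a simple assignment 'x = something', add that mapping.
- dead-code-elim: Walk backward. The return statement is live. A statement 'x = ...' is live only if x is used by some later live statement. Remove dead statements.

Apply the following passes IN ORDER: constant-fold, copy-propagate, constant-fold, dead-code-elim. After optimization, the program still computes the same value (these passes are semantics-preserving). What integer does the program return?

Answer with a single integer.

Initial IR:
  v = 1
  t = 1
  z = t * 8
  y = v + z
  b = 0 + v
  c = v
  return y
After constant-fold (7 stmts):
  v = 1
  t = 1
  z = t * 8
  y = v + z
  b = v
  c = v
  return y
After copy-propagate (7 stmts):
  v = 1
  t = 1
  z = 1 * 8
  y = 1 + z
  b = 1
  c = 1
  return y
After constant-fold (7 stmts):
  v = 1
  t = 1
  z = 8
  y = 1 + z
  b = 1
  c = 1
  return y
After dead-code-elim (3 stmts):
  z = 8
  y = 1 + z
  return y
Evaluate:
  v = 1  =>  v = 1
  t = 1  =>  t = 1
  z = t * 8  =>  z = 8
  y = v + z  =>  y = 9
  b = 0 + v  =>  b = 1
  c = v  =>  c = 1
  return y = 9

Answer: 9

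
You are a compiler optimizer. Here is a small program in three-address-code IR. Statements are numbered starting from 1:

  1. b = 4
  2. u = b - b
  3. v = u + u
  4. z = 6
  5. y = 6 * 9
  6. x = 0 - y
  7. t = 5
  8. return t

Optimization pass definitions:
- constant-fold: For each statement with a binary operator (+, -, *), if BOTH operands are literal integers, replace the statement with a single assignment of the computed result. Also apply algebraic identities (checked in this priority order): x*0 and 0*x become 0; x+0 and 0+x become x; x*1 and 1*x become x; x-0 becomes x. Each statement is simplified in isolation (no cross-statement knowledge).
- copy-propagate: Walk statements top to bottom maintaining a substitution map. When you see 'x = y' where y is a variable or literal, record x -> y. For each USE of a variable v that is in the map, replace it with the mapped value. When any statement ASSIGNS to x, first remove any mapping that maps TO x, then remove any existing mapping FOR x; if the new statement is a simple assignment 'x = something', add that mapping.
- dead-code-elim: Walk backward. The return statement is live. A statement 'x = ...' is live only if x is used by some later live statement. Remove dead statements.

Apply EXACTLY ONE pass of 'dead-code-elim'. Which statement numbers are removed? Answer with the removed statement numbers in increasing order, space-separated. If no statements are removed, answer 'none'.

Answer: 1 2 3 4 5 6

Derivation:
Backward liveness scan:
Stmt 1 'b = 4': DEAD (b not in live set [])
Stmt 2 'u = b - b': DEAD (u not in live set [])
Stmt 3 'v = u + u': DEAD (v not in live set [])
Stmt 4 'z = 6': DEAD (z not in live set [])
Stmt 5 'y = 6 * 9': DEAD (y not in live set [])
Stmt 6 'x = 0 - y': DEAD (x not in live set [])
Stmt 7 't = 5': KEEP (t is live); live-in = []
Stmt 8 'return t': KEEP (return); live-in = ['t']
Removed statement numbers: [1, 2, 3, 4, 5, 6]
Surviving IR:
  t = 5
  return t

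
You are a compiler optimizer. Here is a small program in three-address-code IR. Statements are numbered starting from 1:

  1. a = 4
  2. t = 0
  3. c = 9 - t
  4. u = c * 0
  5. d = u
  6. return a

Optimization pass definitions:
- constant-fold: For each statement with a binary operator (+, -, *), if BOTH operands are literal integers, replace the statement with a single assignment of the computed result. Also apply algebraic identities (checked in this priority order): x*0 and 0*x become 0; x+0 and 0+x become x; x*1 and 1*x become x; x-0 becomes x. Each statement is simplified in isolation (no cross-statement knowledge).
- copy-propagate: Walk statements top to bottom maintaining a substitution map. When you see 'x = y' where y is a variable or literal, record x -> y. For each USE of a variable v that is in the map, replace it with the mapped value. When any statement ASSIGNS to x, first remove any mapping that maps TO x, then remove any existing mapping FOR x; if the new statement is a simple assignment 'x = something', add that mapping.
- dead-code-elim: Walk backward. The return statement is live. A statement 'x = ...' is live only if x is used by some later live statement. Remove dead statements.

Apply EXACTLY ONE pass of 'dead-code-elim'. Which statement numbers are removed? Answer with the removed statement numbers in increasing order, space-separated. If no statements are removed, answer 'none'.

Answer: 2 3 4 5

Derivation:
Backward liveness scan:
Stmt 1 'a = 4': KEEP (a is live); live-in = []
Stmt 2 't = 0': DEAD (t not in live set ['a'])
Stmt 3 'c = 9 - t': DEAD (c not in live set ['a'])
Stmt 4 'u = c * 0': DEAD (u not in live set ['a'])
Stmt 5 'd = u': DEAD (d not in live set ['a'])
Stmt 6 'return a': KEEP (return); live-in = ['a']
Removed statement numbers: [2, 3, 4, 5]
Surviving IR:
  a = 4
  return a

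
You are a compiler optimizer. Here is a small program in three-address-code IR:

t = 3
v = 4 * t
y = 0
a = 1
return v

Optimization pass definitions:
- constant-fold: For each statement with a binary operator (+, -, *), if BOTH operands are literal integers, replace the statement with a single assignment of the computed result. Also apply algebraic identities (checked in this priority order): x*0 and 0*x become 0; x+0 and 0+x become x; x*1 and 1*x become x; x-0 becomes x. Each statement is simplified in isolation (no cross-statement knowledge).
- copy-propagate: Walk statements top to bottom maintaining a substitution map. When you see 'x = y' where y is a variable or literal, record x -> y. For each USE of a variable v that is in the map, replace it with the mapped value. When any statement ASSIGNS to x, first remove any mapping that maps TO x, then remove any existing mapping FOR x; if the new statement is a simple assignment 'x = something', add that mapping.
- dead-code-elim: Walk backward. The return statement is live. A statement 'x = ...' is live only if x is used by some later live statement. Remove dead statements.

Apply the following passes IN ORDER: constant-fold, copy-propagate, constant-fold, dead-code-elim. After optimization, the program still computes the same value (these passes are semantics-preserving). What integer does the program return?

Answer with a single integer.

Initial IR:
  t = 3
  v = 4 * t
  y = 0
  a = 1
  return v
After constant-fold (5 stmts):
  t = 3
  v = 4 * t
  y = 0
  a = 1
  return v
After copy-propagate (5 stmts):
  t = 3
  v = 4 * 3
  y = 0
  a = 1
  return v
After constant-fold (5 stmts):
  t = 3
  v = 12
  y = 0
  a = 1
  return v
After dead-code-elim (2 stmts):
  v = 12
  return v
Evaluate:
  t = 3  =>  t = 3
  v = 4 * t  =>  v = 12
  y = 0  =>  y = 0
  a = 1  =>  a = 1
  return v = 12

Answer: 12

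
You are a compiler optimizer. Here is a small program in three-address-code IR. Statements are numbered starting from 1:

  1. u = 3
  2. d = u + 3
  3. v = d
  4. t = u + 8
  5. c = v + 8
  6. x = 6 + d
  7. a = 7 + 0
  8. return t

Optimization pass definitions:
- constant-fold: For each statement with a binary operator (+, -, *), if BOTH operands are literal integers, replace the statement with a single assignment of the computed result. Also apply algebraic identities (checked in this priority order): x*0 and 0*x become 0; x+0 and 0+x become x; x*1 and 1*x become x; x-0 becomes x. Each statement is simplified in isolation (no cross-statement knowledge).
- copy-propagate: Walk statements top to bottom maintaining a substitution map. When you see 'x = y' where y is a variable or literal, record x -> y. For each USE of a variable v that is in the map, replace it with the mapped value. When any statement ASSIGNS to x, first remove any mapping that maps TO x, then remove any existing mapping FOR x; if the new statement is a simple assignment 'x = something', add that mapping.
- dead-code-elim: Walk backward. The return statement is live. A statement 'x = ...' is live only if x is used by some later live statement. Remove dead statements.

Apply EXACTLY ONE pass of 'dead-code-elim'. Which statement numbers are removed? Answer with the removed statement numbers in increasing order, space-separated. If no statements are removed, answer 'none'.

Answer: 2 3 5 6 7

Derivation:
Backward liveness scan:
Stmt 1 'u = 3': KEEP (u is live); live-in = []
Stmt 2 'd = u + 3': DEAD (d not in live set ['u'])
Stmt 3 'v = d': DEAD (v not in live set ['u'])
Stmt 4 't = u + 8': KEEP (t is live); live-in = ['u']
Stmt 5 'c = v + 8': DEAD (c not in live set ['t'])
Stmt 6 'x = 6 + d': DEAD (x not in live set ['t'])
Stmt 7 'a = 7 + 0': DEAD (a not in live set ['t'])
Stmt 8 'return t': KEEP (return); live-in = ['t']
Removed statement numbers: [2, 3, 5, 6, 7]
Surviving IR:
  u = 3
  t = u + 8
  return t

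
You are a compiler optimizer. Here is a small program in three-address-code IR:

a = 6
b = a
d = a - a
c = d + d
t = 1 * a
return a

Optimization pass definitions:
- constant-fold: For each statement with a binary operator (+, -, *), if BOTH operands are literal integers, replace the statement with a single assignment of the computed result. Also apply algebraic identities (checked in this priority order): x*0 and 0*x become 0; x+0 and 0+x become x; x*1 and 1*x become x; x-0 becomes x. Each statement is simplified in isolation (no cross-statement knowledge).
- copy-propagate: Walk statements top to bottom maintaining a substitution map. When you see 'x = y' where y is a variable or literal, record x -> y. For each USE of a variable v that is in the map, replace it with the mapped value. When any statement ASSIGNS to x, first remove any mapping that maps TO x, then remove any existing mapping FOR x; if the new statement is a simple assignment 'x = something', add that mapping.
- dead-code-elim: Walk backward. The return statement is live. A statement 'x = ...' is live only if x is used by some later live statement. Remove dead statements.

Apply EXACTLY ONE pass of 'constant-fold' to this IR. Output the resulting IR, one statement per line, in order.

Answer: a = 6
b = a
d = a - a
c = d + d
t = a
return a

Derivation:
Applying constant-fold statement-by-statement:
  [1] a = 6  (unchanged)
  [2] b = a  (unchanged)
  [3] d = a - a  (unchanged)
  [4] c = d + d  (unchanged)
  [5] t = 1 * a  -> t = a
  [6] return a  (unchanged)
Result (6 stmts):
  a = 6
  b = a
  d = a - a
  c = d + d
  t = a
  return a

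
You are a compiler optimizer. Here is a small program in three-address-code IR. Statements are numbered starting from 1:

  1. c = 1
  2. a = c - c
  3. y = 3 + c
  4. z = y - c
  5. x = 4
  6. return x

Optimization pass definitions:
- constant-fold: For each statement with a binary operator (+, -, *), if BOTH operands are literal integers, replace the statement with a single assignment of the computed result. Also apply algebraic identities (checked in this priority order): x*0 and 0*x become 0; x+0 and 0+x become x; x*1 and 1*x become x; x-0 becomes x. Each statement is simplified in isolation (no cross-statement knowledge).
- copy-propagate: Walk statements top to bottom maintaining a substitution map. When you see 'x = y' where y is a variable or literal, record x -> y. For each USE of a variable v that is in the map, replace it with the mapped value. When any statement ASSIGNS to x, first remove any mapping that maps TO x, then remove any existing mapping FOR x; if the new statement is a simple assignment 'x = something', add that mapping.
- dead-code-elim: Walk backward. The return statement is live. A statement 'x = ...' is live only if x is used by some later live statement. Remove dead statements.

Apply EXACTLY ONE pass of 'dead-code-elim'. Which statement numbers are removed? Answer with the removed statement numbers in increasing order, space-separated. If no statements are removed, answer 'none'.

Backward liveness scan:
Stmt 1 'c = 1': DEAD (c not in live set [])
Stmt 2 'a = c - c': DEAD (a not in live set [])
Stmt 3 'y = 3 + c': DEAD (y not in live set [])
Stmt 4 'z = y - c': DEAD (z not in live set [])
Stmt 5 'x = 4': KEEP (x is live); live-in = []
Stmt 6 'return x': KEEP (return); live-in = ['x']
Removed statement numbers: [1, 2, 3, 4]
Surviving IR:
  x = 4
  return x

Answer: 1 2 3 4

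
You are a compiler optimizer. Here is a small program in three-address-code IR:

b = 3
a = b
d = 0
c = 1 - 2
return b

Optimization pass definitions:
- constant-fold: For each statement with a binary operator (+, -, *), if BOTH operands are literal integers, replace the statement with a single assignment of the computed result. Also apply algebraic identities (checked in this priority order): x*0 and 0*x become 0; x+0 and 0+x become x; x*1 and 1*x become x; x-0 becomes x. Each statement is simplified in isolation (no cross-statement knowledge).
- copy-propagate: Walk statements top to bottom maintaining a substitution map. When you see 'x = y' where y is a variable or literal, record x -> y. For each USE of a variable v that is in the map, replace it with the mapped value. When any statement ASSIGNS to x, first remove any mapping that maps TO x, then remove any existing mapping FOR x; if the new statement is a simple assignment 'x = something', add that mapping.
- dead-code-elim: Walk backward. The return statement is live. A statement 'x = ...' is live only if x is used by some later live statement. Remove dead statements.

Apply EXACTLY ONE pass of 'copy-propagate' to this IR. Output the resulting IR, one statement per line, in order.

Answer: b = 3
a = 3
d = 0
c = 1 - 2
return 3

Derivation:
Applying copy-propagate statement-by-statement:
  [1] b = 3  (unchanged)
  [2] a = b  -> a = 3
  [3] d = 0  (unchanged)
  [4] c = 1 - 2  (unchanged)
  [5] return b  -> return 3
Result (5 stmts):
  b = 3
  a = 3
  d = 0
  c = 1 - 2
  return 3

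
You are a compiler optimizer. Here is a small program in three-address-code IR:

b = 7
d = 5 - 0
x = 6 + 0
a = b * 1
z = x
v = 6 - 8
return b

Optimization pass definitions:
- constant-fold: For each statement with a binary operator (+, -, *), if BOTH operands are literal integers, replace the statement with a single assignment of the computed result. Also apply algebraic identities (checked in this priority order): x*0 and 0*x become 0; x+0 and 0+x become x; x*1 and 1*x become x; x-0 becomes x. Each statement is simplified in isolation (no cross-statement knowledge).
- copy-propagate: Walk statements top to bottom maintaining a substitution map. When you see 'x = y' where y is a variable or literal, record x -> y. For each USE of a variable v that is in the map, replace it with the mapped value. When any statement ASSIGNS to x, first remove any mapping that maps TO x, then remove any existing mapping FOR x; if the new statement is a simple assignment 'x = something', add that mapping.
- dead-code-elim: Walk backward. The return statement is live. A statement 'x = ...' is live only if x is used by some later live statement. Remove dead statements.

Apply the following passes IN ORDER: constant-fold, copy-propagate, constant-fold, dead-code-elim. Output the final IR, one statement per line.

Initial IR:
  b = 7
  d = 5 - 0
  x = 6 + 0
  a = b * 1
  z = x
  v = 6 - 8
  return b
After constant-fold (7 stmts):
  b = 7
  d = 5
  x = 6
  a = b
  z = x
  v = -2
  return b
After copy-propagate (7 stmts):
  b = 7
  d = 5
  x = 6
  a = 7
  z = 6
  v = -2
  return 7
After constant-fold (7 stmts):
  b = 7
  d = 5
  x = 6
  a = 7
  z = 6
  v = -2
  return 7
After dead-code-elim (1 stmts):
  return 7

Answer: return 7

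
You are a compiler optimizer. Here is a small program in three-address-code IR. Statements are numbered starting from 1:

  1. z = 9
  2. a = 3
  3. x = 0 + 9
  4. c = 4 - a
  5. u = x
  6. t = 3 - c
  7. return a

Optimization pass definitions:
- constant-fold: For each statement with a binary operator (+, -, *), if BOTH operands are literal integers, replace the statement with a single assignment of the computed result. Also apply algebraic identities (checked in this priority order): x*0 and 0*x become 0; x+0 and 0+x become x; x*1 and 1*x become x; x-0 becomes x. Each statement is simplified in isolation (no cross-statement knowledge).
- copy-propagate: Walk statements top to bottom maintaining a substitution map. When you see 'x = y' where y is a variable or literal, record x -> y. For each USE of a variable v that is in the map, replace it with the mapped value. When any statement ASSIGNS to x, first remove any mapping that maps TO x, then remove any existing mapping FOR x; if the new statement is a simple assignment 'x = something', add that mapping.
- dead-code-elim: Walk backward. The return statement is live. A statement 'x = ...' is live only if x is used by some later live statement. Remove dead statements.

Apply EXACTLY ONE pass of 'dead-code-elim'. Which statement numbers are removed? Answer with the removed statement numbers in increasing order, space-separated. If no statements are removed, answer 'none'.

Answer: 1 3 4 5 6

Derivation:
Backward liveness scan:
Stmt 1 'z = 9': DEAD (z not in live set [])
Stmt 2 'a = 3': KEEP (a is live); live-in = []
Stmt 3 'x = 0 + 9': DEAD (x not in live set ['a'])
Stmt 4 'c = 4 - a': DEAD (c not in live set ['a'])
Stmt 5 'u = x': DEAD (u not in live set ['a'])
Stmt 6 't = 3 - c': DEAD (t not in live set ['a'])
Stmt 7 'return a': KEEP (return); live-in = ['a']
Removed statement numbers: [1, 3, 4, 5, 6]
Surviving IR:
  a = 3
  return a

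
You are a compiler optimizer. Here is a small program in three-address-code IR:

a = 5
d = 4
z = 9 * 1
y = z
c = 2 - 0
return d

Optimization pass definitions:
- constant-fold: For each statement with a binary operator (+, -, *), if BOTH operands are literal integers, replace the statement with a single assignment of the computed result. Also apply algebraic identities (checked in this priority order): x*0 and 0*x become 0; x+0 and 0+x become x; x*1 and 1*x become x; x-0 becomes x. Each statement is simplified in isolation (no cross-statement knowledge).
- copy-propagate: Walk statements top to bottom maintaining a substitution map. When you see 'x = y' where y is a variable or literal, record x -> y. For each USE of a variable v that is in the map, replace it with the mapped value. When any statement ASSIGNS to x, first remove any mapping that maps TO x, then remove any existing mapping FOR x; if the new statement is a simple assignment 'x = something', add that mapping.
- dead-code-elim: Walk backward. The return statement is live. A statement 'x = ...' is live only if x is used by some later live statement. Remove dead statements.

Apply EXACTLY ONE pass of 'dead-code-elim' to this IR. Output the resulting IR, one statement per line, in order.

Applying dead-code-elim statement-by-statement:
  [6] return d  -> KEEP (return); live=['d']
  [5] c = 2 - 0  -> DEAD (c not live)
  [4] y = z  -> DEAD (y not live)
  [3] z = 9 * 1  -> DEAD (z not live)
  [2] d = 4  -> KEEP; live=[]
  [1] a = 5  -> DEAD (a not live)
Result (2 stmts):
  d = 4
  return d

Answer: d = 4
return d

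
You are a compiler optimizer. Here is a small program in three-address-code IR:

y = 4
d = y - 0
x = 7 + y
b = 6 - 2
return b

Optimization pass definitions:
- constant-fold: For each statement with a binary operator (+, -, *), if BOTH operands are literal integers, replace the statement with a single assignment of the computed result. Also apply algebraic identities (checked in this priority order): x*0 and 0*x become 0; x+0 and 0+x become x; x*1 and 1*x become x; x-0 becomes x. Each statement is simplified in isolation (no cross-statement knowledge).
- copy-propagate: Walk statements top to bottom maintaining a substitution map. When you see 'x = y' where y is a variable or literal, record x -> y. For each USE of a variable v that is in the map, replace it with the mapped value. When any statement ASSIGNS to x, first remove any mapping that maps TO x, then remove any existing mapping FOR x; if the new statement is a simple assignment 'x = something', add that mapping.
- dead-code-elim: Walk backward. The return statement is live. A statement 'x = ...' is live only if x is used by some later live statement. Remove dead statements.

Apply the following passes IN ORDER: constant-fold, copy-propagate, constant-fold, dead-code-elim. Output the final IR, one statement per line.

Answer: return 4

Derivation:
Initial IR:
  y = 4
  d = y - 0
  x = 7 + y
  b = 6 - 2
  return b
After constant-fold (5 stmts):
  y = 4
  d = y
  x = 7 + y
  b = 4
  return b
After copy-propagate (5 stmts):
  y = 4
  d = 4
  x = 7 + 4
  b = 4
  return 4
After constant-fold (5 stmts):
  y = 4
  d = 4
  x = 11
  b = 4
  return 4
After dead-code-elim (1 stmts):
  return 4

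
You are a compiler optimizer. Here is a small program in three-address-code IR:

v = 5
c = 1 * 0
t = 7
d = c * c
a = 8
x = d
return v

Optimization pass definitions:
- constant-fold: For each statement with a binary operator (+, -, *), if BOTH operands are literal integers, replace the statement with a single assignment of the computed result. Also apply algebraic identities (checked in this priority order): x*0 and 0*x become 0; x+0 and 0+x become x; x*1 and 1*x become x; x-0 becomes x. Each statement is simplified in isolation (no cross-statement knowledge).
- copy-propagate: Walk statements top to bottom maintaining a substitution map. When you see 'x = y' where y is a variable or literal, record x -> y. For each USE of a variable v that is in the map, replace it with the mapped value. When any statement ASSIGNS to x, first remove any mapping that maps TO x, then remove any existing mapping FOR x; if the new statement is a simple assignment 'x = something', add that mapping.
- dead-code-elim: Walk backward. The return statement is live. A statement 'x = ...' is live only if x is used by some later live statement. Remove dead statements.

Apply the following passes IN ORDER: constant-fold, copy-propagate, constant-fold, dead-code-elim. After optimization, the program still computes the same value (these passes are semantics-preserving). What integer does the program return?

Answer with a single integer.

Initial IR:
  v = 5
  c = 1 * 0
  t = 7
  d = c * c
  a = 8
  x = d
  return v
After constant-fold (7 stmts):
  v = 5
  c = 0
  t = 7
  d = c * c
  a = 8
  x = d
  return v
After copy-propagate (7 stmts):
  v = 5
  c = 0
  t = 7
  d = 0 * 0
  a = 8
  x = d
  return 5
After constant-fold (7 stmts):
  v = 5
  c = 0
  t = 7
  d = 0
  a = 8
  x = d
  return 5
After dead-code-elim (1 stmts):
  return 5
Evaluate:
  v = 5  =>  v = 5
  c = 1 * 0  =>  c = 0
  t = 7  =>  t = 7
  d = c * c  =>  d = 0
  a = 8  =>  a = 8
  x = d  =>  x = 0
  return v = 5

Answer: 5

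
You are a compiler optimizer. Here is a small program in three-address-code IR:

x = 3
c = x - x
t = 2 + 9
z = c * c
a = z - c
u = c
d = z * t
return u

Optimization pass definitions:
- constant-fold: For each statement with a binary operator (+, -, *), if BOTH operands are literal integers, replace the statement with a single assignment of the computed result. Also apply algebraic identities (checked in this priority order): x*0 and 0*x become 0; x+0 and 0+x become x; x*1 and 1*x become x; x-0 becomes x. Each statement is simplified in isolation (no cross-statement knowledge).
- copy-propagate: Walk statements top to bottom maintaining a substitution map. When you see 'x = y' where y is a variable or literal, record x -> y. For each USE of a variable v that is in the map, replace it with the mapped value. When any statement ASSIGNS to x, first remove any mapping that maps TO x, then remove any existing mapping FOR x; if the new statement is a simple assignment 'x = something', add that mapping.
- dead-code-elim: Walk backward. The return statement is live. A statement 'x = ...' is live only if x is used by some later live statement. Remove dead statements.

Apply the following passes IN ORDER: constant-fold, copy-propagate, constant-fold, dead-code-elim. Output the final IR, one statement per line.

Answer: c = 0
return c

Derivation:
Initial IR:
  x = 3
  c = x - x
  t = 2 + 9
  z = c * c
  a = z - c
  u = c
  d = z * t
  return u
After constant-fold (8 stmts):
  x = 3
  c = x - x
  t = 11
  z = c * c
  a = z - c
  u = c
  d = z * t
  return u
After copy-propagate (8 stmts):
  x = 3
  c = 3 - 3
  t = 11
  z = c * c
  a = z - c
  u = c
  d = z * 11
  return c
After constant-fold (8 stmts):
  x = 3
  c = 0
  t = 11
  z = c * c
  a = z - c
  u = c
  d = z * 11
  return c
After dead-code-elim (2 stmts):
  c = 0
  return c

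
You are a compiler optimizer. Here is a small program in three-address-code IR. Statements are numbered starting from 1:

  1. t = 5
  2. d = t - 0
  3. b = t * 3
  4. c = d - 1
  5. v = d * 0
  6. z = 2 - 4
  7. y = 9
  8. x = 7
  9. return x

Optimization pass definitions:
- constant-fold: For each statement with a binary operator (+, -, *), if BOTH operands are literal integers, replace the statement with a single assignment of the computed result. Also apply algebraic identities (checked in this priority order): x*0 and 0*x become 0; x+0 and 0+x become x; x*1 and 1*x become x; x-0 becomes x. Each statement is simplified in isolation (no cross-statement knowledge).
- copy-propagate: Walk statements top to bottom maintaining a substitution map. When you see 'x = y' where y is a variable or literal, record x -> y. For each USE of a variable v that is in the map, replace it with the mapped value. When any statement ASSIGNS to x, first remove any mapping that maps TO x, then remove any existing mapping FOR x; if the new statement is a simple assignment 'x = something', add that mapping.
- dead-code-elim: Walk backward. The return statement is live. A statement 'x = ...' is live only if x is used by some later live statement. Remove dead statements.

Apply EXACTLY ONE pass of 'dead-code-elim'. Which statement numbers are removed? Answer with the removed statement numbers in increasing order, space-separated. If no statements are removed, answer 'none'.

Answer: 1 2 3 4 5 6 7

Derivation:
Backward liveness scan:
Stmt 1 't = 5': DEAD (t not in live set [])
Stmt 2 'd = t - 0': DEAD (d not in live set [])
Stmt 3 'b = t * 3': DEAD (b not in live set [])
Stmt 4 'c = d - 1': DEAD (c not in live set [])
Stmt 5 'v = d * 0': DEAD (v not in live set [])
Stmt 6 'z = 2 - 4': DEAD (z not in live set [])
Stmt 7 'y = 9': DEAD (y not in live set [])
Stmt 8 'x = 7': KEEP (x is live); live-in = []
Stmt 9 'return x': KEEP (return); live-in = ['x']
Removed statement numbers: [1, 2, 3, 4, 5, 6, 7]
Surviving IR:
  x = 7
  return x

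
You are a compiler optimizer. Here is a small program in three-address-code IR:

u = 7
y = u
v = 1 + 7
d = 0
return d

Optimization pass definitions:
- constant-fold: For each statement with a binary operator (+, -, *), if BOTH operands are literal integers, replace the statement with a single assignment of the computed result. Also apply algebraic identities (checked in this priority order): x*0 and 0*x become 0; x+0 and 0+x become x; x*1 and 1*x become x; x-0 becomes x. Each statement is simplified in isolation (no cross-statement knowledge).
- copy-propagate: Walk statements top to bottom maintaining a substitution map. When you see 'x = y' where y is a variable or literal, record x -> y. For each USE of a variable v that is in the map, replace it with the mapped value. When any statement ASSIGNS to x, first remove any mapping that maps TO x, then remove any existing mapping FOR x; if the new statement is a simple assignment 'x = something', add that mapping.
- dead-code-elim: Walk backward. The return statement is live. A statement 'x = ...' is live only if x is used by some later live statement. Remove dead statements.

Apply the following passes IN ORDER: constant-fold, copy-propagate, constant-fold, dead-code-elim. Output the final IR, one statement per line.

Initial IR:
  u = 7
  y = u
  v = 1 + 7
  d = 0
  return d
After constant-fold (5 stmts):
  u = 7
  y = u
  v = 8
  d = 0
  return d
After copy-propagate (5 stmts):
  u = 7
  y = 7
  v = 8
  d = 0
  return 0
After constant-fold (5 stmts):
  u = 7
  y = 7
  v = 8
  d = 0
  return 0
After dead-code-elim (1 stmts):
  return 0

Answer: return 0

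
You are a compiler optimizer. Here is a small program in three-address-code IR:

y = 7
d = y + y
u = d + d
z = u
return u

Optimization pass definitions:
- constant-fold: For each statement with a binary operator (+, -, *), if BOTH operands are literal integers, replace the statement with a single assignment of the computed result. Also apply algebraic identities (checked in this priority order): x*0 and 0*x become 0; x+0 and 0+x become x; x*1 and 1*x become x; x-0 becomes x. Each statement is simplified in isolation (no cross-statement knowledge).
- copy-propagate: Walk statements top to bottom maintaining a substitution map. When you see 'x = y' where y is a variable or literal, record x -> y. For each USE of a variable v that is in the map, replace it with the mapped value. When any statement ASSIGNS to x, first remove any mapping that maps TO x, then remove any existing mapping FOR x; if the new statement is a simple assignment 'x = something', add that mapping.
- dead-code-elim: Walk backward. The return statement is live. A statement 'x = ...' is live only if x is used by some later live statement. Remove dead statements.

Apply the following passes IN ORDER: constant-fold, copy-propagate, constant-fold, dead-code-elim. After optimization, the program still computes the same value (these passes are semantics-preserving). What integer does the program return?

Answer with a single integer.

Answer: 28

Derivation:
Initial IR:
  y = 7
  d = y + y
  u = d + d
  z = u
  return u
After constant-fold (5 stmts):
  y = 7
  d = y + y
  u = d + d
  z = u
  return u
After copy-propagate (5 stmts):
  y = 7
  d = 7 + 7
  u = d + d
  z = u
  return u
After constant-fold (5 stmts):
  y = 7
  d = 14
  u = d + d
  z = u
  return u
After dead-code-elim (3 stmts):
  d = 14
  u = d + d
  return u
Evaluate:
  y = 7  =>  y = 7
  d = y + y  =>  d = 14
  u = d + d  =>  u = 28
  z = u  =>  z = 28
  return u = 28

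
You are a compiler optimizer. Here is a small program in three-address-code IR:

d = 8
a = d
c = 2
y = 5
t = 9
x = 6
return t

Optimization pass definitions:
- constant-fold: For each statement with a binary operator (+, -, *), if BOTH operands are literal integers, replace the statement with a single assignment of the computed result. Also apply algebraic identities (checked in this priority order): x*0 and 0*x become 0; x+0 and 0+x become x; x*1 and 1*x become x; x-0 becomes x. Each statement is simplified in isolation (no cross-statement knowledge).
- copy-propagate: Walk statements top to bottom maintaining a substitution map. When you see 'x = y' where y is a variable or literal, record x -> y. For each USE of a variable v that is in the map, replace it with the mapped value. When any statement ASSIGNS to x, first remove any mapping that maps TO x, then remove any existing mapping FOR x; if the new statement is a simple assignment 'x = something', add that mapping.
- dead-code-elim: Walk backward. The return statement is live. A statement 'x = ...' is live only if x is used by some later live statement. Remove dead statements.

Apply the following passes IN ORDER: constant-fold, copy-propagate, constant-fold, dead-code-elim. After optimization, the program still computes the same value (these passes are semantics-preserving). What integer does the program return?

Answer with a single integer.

Initial IR:
  d = 8
  a = d
  c = 2
  y = 5
  t = 9
  x = 6
  return t
After constant-fold (7 stmts):
  d = 8
  a = d
  c = 2
  y = 5
  t = 9
  x = 6
  return t
After copy-propagate (7 stmts):
  d = 8
  a = 8
  c = 2
  y = 5
  t = 9
  x = 6
  return 9
After constant-fold (7 stmts):
  d = 8
  a = 8
  c = 2
  y = 5
  t = 9
  x = 6
  return 9
After dead-code-elim (1 stmts):
  return 9
Evaluate:
  d = 8  =>  d = 8
  a = d  =>  a = 8
  c = 2  =>  c = 2
  y = 5  =>  y = 5
  t = 9  =>  t = 9
  x = 6  =>  x = 6
  return t = 9

Answer: 9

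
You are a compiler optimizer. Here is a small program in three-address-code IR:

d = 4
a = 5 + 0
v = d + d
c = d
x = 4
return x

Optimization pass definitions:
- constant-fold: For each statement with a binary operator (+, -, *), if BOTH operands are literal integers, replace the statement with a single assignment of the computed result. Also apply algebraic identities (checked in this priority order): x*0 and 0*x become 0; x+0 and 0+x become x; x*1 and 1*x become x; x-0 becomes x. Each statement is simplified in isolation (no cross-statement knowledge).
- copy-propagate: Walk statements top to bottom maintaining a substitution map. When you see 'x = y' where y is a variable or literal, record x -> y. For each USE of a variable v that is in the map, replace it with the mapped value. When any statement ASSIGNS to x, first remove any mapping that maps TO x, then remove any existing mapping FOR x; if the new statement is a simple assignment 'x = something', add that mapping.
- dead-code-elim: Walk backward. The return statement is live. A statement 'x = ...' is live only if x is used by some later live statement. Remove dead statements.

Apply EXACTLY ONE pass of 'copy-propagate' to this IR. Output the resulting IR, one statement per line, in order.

Applying copy-propagate statement-by-statement:
  [1] d = 4  (unchanged)
  [2] a = 5 + 0  (unchanged)
  [3] v = d + d  -> v = 4 + 4
  [4] c = d  -> c = 4
  [5] x = 4  (unchanged)
  [6] return x  -> return 4
Result (6 stmts):
  d = 4
  a = 5 + 0
  v = 4 + 4
  c = 4
  x = 4
  return 4

Answer: d = 4
a = 5 + 0
v = 4 + 4
c = 4
x = 4
return 4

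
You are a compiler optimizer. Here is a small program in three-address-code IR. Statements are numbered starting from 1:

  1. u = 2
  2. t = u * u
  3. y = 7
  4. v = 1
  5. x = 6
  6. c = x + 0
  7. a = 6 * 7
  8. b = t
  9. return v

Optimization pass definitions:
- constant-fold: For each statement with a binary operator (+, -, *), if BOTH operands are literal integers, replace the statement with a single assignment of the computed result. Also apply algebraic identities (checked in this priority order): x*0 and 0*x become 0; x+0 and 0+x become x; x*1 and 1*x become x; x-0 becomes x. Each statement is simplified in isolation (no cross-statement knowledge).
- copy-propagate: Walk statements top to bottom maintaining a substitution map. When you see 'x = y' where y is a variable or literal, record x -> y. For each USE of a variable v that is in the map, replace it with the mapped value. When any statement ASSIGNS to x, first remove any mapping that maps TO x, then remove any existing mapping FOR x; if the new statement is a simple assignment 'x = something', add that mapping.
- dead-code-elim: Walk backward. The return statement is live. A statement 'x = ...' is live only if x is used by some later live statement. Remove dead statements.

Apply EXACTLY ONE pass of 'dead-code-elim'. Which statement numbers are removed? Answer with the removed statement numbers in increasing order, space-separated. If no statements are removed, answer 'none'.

Backward liveness scan:
Stmt 1 'u = 2': DEAD (u not in live set [])
Stmt 2 't = u * u': DEAD (t not in live set [])
Stmt 3 'y = 7': DEAD (y not in live set [])
Stmt 4 'v = 1': KEEP (v is live); live-in = []
Stmt 5 'x = 6': DEAD (x not in live set ['v'])
Stmt 6 'c = x + 0': DEAD (c not in live set ['v'])
Stmt 7 'a = 6 * 7': DEAD (a not in live set ['v'])
Stmt 8 'b = t': DEAD (b not in live set ['v'])
Stmt 9 'return v': KEEP (return); live-in = ['v']
Removed statement numbers: [1, 2, 3, 5, 6, 7, 8]
Surviving IR:
  v = 1
  return v

Answer: 1 2 3 5 6 7 8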